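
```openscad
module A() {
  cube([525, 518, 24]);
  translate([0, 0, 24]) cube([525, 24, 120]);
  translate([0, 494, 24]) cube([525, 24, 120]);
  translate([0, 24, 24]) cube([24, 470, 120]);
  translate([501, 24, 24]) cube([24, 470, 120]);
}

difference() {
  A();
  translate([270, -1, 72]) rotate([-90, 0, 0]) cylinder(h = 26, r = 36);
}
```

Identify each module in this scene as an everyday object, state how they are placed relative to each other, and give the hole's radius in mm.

The subtracted cylinder has r = 36 mm.

A is an open box. The open box has a circular hole through its front wall. The hole's radius is 36 mm.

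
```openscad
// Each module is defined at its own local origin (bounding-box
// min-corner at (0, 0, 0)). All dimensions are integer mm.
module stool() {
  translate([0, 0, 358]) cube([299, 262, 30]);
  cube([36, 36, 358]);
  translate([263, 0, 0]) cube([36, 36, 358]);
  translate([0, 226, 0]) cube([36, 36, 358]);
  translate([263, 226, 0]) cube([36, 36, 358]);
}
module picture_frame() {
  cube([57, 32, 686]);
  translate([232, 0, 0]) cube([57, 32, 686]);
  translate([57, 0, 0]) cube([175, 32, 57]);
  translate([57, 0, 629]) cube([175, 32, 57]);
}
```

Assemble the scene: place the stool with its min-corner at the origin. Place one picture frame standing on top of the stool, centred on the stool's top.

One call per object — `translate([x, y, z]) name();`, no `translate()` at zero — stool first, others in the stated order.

stool();
translate([5, 115, 388]) picture_frame();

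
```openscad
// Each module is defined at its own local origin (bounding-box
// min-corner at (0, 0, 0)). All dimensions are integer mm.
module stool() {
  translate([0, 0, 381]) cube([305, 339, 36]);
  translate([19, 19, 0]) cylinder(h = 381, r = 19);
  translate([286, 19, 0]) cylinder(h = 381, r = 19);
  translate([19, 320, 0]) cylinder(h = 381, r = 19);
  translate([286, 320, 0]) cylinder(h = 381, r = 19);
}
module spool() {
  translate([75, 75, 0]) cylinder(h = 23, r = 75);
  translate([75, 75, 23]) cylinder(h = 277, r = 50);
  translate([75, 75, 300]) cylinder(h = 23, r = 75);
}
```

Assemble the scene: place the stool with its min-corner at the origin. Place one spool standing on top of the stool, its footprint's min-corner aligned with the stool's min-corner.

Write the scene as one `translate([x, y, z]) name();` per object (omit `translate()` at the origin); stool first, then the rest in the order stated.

stool();
translate([0, 0, 417]) spool();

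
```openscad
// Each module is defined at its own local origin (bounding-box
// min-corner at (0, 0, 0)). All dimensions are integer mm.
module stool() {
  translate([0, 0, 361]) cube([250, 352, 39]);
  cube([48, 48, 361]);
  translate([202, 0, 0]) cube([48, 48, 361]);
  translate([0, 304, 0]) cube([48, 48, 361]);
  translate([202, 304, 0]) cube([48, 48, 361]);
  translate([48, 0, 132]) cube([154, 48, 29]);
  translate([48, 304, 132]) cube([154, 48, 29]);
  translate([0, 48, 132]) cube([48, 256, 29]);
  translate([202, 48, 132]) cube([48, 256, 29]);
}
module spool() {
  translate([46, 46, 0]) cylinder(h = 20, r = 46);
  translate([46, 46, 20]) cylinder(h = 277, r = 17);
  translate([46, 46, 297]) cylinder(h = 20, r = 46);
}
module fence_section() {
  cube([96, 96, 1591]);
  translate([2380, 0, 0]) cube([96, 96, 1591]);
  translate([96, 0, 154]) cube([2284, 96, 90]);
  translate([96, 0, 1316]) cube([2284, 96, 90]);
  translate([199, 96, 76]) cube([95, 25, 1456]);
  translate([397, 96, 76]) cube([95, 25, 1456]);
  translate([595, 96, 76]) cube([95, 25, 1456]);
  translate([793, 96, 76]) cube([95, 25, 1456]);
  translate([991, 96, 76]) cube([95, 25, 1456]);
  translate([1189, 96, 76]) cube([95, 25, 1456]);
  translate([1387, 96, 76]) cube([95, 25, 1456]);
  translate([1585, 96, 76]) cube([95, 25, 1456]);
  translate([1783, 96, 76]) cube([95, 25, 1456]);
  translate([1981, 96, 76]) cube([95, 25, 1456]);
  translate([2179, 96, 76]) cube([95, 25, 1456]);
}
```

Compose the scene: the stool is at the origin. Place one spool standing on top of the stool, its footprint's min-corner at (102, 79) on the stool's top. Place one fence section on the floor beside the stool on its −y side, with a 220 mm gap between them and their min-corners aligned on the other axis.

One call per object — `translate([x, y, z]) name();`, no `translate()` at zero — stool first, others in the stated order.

stool();
translate([102, 79, 400]) spool();
translate([0, -341, 0]) fence_section();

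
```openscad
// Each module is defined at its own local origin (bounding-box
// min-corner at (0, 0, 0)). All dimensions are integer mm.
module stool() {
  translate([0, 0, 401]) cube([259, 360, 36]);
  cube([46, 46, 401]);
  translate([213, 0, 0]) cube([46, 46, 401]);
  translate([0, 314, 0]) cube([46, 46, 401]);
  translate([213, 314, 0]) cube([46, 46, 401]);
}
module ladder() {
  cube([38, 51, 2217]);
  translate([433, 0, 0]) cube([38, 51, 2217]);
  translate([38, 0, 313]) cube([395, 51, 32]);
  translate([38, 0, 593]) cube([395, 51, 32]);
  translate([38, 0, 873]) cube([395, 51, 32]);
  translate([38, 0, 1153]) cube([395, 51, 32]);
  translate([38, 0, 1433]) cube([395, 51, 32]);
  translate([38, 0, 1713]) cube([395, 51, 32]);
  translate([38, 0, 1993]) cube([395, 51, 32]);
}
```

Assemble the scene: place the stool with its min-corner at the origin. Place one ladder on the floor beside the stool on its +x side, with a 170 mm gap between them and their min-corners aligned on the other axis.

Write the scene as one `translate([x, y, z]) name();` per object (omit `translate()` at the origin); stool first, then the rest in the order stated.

stool();
translate([429, 0, 0]) ladder();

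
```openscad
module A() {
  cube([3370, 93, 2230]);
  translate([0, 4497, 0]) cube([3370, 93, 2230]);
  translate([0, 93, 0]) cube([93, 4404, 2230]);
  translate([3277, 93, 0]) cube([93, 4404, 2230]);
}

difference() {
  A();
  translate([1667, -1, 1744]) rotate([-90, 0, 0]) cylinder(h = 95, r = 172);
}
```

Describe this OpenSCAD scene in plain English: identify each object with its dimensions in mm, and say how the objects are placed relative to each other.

A is the wall frame of a small rectangular building: four walls, each 2230 mm tall and 93 mm thick, enclosing a footprint 3370 mm (x) by 4590 mm (y) outside-to-outside, with no floor or roof. The front and back walls (the −y and +y sides) span the full width; the two side walls fit between them.

The house frame has a circular hole of radius 172 mm through its front wall, centred at (x = 1667, z = 1744).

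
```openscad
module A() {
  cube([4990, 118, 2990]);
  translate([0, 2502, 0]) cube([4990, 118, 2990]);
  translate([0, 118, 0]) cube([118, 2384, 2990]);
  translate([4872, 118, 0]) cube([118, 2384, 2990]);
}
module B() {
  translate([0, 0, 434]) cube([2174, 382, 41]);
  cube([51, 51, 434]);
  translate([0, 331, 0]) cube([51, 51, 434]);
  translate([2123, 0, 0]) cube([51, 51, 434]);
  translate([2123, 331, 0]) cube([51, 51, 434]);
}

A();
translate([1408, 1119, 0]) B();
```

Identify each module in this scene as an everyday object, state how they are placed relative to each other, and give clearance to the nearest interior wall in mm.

Clearances: x = 1290, y = 1001; minimum 1001 mm.

A is a house frame. B is a bench. The bench sits inside the house frame, centred. The clearance to the nearest interior wall is 1001 mm.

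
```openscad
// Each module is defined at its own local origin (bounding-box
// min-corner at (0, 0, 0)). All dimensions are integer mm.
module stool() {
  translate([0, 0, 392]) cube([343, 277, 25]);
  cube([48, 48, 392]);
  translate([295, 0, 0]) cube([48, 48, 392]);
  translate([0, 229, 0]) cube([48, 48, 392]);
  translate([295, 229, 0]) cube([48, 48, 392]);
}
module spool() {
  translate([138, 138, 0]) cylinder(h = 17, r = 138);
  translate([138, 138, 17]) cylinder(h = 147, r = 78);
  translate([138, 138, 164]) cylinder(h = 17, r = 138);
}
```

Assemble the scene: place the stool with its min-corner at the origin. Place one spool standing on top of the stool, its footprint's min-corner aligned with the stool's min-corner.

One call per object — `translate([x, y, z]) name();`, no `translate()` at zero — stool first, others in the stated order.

stool();
translate([0, 0, 417]) spool();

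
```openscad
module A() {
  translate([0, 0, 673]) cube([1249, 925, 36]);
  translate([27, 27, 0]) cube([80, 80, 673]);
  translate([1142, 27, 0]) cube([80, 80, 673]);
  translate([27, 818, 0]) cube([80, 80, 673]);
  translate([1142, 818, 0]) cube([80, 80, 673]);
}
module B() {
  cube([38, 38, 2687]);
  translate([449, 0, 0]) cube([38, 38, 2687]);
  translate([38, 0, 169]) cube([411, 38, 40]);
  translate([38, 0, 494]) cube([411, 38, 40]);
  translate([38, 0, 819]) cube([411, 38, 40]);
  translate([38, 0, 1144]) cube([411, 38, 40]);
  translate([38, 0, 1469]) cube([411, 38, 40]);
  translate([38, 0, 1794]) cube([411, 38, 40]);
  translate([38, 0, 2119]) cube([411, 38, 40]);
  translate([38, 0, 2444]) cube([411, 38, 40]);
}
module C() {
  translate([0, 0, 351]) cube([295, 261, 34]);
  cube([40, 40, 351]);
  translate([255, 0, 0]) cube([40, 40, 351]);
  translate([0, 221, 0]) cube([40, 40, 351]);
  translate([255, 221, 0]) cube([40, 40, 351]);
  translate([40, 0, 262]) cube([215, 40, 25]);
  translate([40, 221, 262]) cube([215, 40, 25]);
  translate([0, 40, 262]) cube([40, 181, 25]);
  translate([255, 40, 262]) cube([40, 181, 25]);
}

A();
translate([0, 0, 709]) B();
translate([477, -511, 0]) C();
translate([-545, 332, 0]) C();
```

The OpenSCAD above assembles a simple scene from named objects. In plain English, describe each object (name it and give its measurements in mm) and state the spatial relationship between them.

A is a rectangular dining table. The top is 1249×925×36 mm with its upper surface at z = 709 mm. It stands on four 80×80 mm square legs, each inset 27 mm from the nearest pair of top edges, running from the floor to the underside of the top.

B is a straight ladder. Two 38×38 mm vertical rails, 2687 mm tall, stand 487 mm apart (outside-to-outside) with their front faces coplanar on the −y side. 8 rungs, each 38 mm deep and 40 mm tall, span between the inner faces of the rails, front faces flush with the rails. The lowest rung's underside is at z = 169 mm and rungs are spaced 325 mm apart (underside to underside).

C is a simple wooden stool: a rectangular seat 295 mm (x) by 261 mm (y), 34 mm thick, top face at z = 385 mm, on four square legs, each 40×40 mm in cross-section. The legs rest on z = 0, each flush with a corner of the seat. Four stretchers, 40 mm wide and 25 mm tall, connect adjacent legs with their undersides at z = 262 mm, each running between the inner faces of the legs it joins and aligned with the legs' outer faces on the other axis.

The ladder is on top of the table. Two stools sit around the table at the −y, −x sides.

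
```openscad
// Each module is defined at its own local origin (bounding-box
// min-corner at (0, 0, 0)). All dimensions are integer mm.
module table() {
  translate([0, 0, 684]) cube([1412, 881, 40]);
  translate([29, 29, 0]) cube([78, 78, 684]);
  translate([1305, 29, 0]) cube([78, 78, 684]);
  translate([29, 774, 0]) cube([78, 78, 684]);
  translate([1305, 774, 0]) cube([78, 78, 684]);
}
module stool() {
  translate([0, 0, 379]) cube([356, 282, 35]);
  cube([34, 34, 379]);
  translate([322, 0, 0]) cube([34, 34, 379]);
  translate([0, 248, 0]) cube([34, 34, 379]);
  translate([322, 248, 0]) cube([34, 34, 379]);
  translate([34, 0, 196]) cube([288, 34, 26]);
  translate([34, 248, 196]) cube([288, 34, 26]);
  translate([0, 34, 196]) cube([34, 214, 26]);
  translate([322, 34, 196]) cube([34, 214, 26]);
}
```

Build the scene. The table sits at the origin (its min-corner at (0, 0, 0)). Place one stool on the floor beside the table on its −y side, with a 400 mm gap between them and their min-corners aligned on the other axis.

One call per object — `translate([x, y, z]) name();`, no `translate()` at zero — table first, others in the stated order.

table();
translate([0, -682, 0]) stool();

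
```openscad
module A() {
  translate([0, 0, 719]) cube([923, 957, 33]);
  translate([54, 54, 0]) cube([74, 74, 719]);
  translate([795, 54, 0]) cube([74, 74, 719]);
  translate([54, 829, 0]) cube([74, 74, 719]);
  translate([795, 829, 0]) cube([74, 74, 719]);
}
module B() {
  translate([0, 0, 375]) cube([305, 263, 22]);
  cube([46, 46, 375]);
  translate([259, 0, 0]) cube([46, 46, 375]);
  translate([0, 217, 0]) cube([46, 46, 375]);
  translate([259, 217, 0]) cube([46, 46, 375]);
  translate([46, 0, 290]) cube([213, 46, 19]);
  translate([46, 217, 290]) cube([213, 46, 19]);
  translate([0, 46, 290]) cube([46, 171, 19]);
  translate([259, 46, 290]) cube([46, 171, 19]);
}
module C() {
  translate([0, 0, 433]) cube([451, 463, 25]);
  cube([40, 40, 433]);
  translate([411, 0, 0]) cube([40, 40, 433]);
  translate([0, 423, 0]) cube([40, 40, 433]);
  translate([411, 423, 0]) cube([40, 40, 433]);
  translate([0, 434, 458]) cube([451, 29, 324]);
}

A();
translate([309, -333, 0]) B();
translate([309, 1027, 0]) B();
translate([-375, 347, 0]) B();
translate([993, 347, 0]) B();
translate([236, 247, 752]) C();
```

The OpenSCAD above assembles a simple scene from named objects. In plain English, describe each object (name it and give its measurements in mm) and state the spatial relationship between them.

A is a rectangular dining table. The top is 923×957×33 mm with its upper surface at z = 752 mm. It stands on four 74×74 mm square legs, each inset 54 mm from the nearest pair of top edges, running from the floor to the underside of the top.

B is a four-legged stool. The seat is 305×263 mm, 22 mm thick, top at z = 397 mm. It stands on four square legs, each 46×46 mm in cross-section, from z = 0 to the seat underside, each flush with a corner of the seat. Four stretchers, 46 mm wide and 19 mm tall, connect adjacent legs with their undersides at z = 290 mm, each running between the inner faces of the legs it joins and aligned with the legs' outer faces on the other axis.

C is a chair. The seat is a 451×463×25 mm slab with its top at z = 458 mm, on four 40×40 mm corner legs (flush with the seat edges, standing on z = 0). A flat backrest 29 mm thick, 324 mm tall, spans the full seat width and rises from the seat top along its +y edge, rear face flush with the rear of the seat.

Four stools sit around the table at the −y, +y, −x, +x sides. The chair is on top of the table, centred.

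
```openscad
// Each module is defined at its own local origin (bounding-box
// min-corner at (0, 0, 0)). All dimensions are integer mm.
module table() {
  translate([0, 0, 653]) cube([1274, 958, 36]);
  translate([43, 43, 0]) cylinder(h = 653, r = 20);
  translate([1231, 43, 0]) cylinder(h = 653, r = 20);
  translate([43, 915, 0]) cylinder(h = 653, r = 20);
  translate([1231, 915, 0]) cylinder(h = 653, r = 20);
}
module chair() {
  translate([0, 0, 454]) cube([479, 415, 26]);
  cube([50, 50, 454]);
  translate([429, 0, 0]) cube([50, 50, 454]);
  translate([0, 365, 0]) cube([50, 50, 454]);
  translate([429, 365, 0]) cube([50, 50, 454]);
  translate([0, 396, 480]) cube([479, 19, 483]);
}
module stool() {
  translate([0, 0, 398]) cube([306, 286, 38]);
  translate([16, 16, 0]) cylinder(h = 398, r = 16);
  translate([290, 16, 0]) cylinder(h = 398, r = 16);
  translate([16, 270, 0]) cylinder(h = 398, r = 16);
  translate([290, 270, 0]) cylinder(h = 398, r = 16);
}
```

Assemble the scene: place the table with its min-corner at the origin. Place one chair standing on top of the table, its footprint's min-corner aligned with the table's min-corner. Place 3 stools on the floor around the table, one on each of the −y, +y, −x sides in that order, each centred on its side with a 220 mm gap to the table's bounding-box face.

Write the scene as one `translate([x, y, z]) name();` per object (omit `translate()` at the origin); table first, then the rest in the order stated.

table();
translate([0, 0, 689]) chair();
translate([484, -506, 0]) stool();
translate([484, 1178, 0]) stool();
translate([-526, 336, 0]) stool();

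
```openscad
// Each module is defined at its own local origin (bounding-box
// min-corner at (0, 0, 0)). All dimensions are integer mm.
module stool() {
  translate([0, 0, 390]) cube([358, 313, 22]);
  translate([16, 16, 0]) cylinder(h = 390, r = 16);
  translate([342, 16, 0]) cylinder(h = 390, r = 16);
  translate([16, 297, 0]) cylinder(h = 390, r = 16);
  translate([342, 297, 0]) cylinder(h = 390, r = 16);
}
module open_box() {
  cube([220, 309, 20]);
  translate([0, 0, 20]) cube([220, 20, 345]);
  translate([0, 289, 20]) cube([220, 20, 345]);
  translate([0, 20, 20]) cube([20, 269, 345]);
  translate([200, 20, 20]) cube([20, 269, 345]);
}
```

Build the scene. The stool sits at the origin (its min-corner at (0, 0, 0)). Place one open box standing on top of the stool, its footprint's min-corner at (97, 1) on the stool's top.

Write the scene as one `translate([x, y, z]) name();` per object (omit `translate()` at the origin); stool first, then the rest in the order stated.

stool();
translate([97, 1, 412]) open_box();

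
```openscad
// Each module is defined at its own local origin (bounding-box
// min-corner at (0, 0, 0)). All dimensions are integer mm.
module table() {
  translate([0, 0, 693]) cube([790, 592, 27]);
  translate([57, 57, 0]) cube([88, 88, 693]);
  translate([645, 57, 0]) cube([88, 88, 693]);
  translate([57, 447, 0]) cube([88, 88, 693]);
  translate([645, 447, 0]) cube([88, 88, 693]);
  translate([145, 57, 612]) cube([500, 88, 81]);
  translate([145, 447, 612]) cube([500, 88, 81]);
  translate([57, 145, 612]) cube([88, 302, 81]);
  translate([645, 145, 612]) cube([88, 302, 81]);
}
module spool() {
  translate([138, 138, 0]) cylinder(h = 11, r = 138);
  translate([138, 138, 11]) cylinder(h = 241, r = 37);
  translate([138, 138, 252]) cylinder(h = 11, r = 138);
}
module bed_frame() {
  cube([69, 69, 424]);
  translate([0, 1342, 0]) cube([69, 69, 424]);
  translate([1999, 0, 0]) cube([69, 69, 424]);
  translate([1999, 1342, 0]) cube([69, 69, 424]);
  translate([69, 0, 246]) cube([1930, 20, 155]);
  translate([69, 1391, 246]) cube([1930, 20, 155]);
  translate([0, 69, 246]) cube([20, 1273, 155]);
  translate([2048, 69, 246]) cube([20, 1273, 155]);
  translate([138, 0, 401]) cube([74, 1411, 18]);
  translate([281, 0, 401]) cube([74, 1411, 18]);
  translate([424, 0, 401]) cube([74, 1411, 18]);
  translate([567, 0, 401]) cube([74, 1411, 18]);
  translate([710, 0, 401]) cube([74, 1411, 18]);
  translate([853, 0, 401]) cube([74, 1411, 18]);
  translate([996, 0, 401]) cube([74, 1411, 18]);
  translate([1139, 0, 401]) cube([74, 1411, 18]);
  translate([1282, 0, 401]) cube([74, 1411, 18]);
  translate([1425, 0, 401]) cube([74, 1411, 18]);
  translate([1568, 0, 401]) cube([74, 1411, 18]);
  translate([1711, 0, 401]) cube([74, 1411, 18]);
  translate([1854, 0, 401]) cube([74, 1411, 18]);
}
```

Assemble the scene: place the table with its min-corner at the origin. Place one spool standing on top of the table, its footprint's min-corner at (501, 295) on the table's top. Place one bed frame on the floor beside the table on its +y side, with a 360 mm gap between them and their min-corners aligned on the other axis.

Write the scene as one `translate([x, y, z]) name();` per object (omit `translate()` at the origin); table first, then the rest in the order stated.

table();
translate([501, 295, 720]) spool();
translate([0, 952, 0]) bed_frame();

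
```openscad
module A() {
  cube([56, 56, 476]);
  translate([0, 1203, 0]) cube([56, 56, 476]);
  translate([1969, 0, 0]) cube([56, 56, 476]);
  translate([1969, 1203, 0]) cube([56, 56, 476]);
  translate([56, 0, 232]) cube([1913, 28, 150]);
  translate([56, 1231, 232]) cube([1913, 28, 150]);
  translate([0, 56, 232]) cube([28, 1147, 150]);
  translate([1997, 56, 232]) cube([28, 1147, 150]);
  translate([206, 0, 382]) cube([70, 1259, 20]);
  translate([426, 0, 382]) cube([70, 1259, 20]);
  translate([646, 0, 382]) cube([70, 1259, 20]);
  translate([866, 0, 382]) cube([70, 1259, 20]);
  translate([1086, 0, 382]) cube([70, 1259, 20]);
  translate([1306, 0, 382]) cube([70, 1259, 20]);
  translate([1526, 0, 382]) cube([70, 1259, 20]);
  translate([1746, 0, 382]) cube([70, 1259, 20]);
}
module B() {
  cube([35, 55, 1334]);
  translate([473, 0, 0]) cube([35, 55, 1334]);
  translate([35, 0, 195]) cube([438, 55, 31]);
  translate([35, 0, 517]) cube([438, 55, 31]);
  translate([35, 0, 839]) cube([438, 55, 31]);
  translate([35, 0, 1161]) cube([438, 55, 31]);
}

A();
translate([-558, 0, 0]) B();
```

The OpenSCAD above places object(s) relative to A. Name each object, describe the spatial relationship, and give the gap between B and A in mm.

The ladder's nearest face is 50 mm from the bed frame's −x face.

A is a bed frame. B is a ladder. The ladder is on the floor beside the bed frame on its −x side. The gap between the ladder and the bed frame is 50 mm.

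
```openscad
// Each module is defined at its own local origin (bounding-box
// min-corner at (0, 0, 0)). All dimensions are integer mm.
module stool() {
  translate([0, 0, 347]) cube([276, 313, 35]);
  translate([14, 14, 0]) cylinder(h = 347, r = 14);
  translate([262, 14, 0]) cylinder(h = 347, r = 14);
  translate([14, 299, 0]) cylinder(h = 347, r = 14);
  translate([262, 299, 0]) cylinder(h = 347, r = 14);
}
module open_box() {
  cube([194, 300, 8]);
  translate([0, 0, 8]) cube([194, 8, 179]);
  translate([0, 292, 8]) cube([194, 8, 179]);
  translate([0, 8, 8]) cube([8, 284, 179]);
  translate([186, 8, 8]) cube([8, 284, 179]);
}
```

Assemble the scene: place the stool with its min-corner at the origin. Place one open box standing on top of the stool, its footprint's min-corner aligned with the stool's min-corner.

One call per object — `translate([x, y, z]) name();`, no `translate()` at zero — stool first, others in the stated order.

stool();
translate([0, 0, 382]) open_box();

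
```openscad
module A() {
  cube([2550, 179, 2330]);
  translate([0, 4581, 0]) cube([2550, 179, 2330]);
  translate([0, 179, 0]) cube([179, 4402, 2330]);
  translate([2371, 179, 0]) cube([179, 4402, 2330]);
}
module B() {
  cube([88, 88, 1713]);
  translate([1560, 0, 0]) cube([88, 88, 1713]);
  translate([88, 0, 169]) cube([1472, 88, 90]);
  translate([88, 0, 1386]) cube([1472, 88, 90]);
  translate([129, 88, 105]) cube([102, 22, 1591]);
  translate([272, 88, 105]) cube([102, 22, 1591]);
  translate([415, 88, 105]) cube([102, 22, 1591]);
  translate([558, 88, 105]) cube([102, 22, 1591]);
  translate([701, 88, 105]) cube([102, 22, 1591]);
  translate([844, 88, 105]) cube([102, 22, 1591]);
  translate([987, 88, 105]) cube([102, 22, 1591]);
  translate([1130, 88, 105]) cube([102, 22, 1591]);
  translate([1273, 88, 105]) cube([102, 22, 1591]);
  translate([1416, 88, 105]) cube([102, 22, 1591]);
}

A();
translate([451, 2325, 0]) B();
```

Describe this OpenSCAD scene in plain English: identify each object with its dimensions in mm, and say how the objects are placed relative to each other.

A is the wall frame of a small rectangular building: four walls, each 2330 mm tall and 179 mm thick, enclosing a footprint 2550 mm (x) by 4760 mm (y) outside-to-outside, with no floor or roof. The front and back walls (the −y and +y sides) span the full width; the two side walls fit between them.

B is a fence section. Two 88×88 mm posts, 1713 mm tall, stand on the floor with a clear span of 1472 mm between their inner faces. Two horizontal rails of 88×90 mm section span the gap between the posts with their undersides at z = 169 mm and z = 1386 mm, flush with the posts' −y face. 10 pickets, each 102 mm wide, 22 mm thick and 1591 mm tall, are fixed to the +y face of the rails with their bottoms at z = 105 mm, evenly spaced across the span with equal gaps (rounded down to the nearest mm) at the −x end and between each pair — any rounding remainder accumulates at the +x end.

The fence section sits inside the house frame, centred.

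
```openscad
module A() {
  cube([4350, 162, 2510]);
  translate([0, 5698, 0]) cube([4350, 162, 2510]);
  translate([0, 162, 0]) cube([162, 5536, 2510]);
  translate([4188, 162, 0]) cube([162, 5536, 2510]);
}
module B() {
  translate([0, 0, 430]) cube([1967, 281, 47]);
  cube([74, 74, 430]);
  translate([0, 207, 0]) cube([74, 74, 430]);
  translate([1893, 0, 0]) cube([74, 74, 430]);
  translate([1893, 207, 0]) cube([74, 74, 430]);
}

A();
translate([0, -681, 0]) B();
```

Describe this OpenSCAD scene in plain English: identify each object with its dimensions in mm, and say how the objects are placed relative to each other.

A is a box-shaped house frame (walls only): outside footprint 4350×5860 mm, wall height 2510 mm, wall thickness 162 mm. The two y-facing walls run the full x-width; the two x-facing walls fit between the inner faces of the y-facing walls.

B is a long wooden bench with a 1967 mm (x) × 281 mm (y) seat, 47 mm thick, its top surface 477 mm above the floor. Four 74 mm square legs at the seat corners, flush with the edges, run from z = 0 to the seat underside.

The bench is on the floor beside the house frame on its −y side.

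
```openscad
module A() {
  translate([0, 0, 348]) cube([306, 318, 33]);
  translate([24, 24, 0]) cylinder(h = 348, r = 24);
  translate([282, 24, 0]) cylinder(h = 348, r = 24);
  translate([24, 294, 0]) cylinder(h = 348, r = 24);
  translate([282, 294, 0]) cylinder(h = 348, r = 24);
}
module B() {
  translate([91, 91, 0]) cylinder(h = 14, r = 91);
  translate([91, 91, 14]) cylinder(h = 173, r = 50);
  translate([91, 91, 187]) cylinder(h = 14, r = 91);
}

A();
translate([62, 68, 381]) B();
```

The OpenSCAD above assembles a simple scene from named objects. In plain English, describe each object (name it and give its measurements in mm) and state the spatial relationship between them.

A is a simple wooden stool: a rectangular seat 306 mm (x) by 318 mm (y), 33 mm thick, top face at z = 381 mm, on four round legs, each 48 mm in diameter. The legs rest on z = 0, each leg's axis is inset half a diameter from the nearest pair of seat edges (so the leg's bounding box is flush with the corner).

B is a spool: two coaxial disc flanges of radius 91 mm and thickness 14 mm, joined by a core cylinder of radius 50 mm and height 173 mm. The lower flange rests on z = 0 and the three cylinders share a vertical axis.

The spool is on top of the stool, centred.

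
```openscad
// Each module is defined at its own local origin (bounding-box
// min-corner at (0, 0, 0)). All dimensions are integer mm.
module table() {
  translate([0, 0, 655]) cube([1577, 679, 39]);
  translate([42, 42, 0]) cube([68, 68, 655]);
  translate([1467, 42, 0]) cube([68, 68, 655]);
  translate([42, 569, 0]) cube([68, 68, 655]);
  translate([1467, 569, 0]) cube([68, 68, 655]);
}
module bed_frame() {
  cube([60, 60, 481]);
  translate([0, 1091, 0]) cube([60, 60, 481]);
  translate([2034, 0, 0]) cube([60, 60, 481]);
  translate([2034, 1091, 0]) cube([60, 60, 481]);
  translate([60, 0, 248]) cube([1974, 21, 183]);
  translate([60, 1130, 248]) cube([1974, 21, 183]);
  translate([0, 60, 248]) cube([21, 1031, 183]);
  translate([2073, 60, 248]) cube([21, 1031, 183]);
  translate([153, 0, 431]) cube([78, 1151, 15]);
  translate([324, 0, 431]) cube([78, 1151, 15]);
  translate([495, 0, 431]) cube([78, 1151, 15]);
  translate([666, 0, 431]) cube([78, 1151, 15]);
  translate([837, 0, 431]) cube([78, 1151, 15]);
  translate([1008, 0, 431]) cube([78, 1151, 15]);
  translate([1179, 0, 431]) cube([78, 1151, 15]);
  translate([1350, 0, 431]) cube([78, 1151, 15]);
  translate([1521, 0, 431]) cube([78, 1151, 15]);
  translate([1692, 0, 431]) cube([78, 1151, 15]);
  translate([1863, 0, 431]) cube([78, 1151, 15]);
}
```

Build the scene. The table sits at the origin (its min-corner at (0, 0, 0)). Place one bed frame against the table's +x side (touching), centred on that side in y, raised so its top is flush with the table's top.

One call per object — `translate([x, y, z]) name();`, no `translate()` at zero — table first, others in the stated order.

table();
translate([1577, -236, 213]) bed_frame();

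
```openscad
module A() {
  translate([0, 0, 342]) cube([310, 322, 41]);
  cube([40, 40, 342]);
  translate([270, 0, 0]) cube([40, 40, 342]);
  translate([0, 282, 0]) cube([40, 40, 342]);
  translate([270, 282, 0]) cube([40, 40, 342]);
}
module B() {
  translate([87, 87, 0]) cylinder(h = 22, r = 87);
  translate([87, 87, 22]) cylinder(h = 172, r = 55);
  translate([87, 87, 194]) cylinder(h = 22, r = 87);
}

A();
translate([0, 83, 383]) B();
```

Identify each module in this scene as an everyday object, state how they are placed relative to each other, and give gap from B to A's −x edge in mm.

The spool's min-x is at 0; the stool's min-x is 0; gap = 0 mm.

A is a stool. B is a spool. The spool is on top of the stool. The gap from the spool to the stool's −x edge is 0 mm.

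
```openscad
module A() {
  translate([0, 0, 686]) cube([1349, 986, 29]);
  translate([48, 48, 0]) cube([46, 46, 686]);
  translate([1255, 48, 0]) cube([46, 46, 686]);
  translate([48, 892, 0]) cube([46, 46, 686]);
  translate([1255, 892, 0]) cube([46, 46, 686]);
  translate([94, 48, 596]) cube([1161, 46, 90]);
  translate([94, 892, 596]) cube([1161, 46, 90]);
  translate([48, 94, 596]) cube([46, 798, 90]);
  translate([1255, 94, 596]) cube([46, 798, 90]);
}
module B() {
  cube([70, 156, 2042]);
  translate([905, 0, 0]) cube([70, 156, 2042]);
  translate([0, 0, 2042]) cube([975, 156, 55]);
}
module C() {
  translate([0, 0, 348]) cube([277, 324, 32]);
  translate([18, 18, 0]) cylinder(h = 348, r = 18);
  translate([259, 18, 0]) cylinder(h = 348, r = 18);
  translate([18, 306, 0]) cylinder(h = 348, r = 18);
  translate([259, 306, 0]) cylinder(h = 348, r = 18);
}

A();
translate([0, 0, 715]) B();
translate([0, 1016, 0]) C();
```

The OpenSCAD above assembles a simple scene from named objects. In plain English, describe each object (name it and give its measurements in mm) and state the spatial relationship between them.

A is a rectangular dining table. The top is 1349×986×29 mm with its upper surface at z = 715 mm. It stands on four 46×46 mm square legs, each inset 48 mm from the nearest pair of top edges, running from the floor to the underside of the top. Four apron rails, 46 mm thick and 90 mm tall, run between adjacent legs with their top edges flush with the underside of the top and their outer faces flush with the legs' outer faces.

B is a rectangular door frame: two vertical jambs of 70×156 mm section, 2042 mm tall, with a clear opening 835 mm wide between their inner faces. A header 55 mm tall and 156 mm deep lies on top of the jambs and spans the full outside width.

C is a simple wooden stool: a rectangular seat 277 mm (x) by 324 mm (y), 32 mm thick, top face at z = 380 mm, on four round legs, each 36 mm in diameter. The legs rest on z = 0, each leg's axis is inset half a diameter from the nearest pair of seat edges (so the leg's bounding box is flush with the corner).

The door frame is on top of the table. The stool is on the floor beside the table on its +y side.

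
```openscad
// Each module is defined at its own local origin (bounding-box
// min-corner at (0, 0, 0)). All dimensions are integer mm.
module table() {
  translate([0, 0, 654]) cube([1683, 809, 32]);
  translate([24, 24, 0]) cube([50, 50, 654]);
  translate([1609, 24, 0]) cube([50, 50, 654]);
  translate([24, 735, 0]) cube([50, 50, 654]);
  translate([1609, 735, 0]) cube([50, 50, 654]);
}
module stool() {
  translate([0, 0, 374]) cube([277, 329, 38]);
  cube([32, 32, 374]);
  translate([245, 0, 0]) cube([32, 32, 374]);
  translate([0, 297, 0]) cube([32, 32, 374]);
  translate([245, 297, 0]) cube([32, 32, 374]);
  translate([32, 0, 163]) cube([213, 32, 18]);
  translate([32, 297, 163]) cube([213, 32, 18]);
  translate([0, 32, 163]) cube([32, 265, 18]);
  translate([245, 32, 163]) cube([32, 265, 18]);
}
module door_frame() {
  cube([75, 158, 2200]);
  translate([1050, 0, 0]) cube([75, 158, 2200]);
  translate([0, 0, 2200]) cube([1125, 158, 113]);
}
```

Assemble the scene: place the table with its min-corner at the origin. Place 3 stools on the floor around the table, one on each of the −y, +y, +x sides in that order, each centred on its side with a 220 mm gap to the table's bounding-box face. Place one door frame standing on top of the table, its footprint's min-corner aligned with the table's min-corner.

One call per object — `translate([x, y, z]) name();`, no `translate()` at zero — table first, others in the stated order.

table();
translate([703, -549, 0]) stool();
translate([703, 1029, 0]) stool();
translate([1903, 240, 0]) stool();
translate([0, 0, 686]) door_frame();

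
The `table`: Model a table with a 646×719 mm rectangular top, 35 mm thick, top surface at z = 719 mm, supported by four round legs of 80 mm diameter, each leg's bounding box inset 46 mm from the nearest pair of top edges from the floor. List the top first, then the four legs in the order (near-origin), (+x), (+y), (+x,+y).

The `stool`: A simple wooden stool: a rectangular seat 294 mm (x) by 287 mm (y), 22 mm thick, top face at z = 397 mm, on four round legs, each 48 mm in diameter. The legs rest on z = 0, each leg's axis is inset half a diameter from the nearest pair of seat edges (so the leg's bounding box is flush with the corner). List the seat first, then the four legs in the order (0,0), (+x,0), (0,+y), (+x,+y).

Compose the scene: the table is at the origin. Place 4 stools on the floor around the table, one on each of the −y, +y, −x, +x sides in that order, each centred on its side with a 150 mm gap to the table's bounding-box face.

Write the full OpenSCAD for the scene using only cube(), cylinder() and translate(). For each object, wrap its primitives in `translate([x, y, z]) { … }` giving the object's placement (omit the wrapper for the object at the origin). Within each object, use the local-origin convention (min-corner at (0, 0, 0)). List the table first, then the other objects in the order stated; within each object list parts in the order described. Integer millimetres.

translate([0, 0, 684]) cube([646, 719, 35]);
translate([86, 86, 0]) cylinder(h = 684, r = 40);
translate([560, 86, 0]) cylinder(h = 684, r = 40);
translate([86, 633, 0]) cylinder(h = 684, r = 40);
translate([560, 633, 0]) cylinder(h = 684, r = 40);
translate([176, -437, 0]) {
  translate([0, 0, 375]) cube([294, 287, 22]);
  translate([24, 24, 0]) cylinder(h = 375, r = 24);
  translate([270, 24, 0]) cylinder(h = 375, r = 24);
  translate([24, 263, 0]) cylinder(h = 375, r = 24);
  translate([270, 263, 0]) cylinder(h = 375, r = 24);
}
translate([176, 869, 0]) {
  translate([0, 0, 375]) cube([294, 287, 22]);
  translate([24, 24, 0]) cylinder(h = 375, r = 24);
  translate([270, 24, 0]) cylinder(h = 375, r = 24);
  translate([24, 263, 0]) cylinder(h = 375, r = 24);
  translate([270, 263, 0]) cylinder(h = 375, r = 24);
}
translate([-444, 216, 0]) {
  translate([0, 0, 375]) cube([294, 287, 22]);
  translate([24, 24, 0]) cylinder(h = 375, r = 24);
  translate([270, 24, 0]) cylinder(h = 375, r = 24);
  translate([24, 263, 0]) cylinder(h = 375, r = 24);
  translate([270, 263, 0]) cylinder(h = 375, r = 24);
}
translate([796, 216, 0]) {
  translate([0, 0, 375]) cube([294, 287, 22]);
  translate([24, 24, 0]) cylinder(h = 375, r = 24);
  translate([270, 24, 0]) cylinder(h = 375, r = 24);
  translate([24, 263, 0]) cylinder(h = 375, r = 24);
  translate([270, 263, 0]) cylinder(h = 375, r = 24);
}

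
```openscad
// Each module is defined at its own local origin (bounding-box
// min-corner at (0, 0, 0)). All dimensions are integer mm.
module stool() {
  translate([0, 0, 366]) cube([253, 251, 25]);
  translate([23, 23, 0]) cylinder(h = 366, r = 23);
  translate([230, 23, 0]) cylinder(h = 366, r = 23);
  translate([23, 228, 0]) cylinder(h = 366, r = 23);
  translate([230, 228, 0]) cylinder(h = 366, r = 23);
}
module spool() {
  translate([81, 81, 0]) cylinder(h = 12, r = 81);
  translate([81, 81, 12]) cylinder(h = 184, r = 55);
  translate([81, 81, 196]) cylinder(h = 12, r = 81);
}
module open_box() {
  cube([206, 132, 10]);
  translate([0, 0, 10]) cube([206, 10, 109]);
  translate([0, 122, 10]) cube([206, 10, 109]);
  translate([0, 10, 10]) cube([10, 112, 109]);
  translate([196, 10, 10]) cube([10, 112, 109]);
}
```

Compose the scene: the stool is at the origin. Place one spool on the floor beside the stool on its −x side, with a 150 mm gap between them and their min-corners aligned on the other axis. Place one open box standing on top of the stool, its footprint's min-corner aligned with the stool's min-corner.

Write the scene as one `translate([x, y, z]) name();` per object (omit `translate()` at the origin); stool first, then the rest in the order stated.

stool();
translate([-312, 0, 0]) spool();
translate([0, 0, 391]) open_box();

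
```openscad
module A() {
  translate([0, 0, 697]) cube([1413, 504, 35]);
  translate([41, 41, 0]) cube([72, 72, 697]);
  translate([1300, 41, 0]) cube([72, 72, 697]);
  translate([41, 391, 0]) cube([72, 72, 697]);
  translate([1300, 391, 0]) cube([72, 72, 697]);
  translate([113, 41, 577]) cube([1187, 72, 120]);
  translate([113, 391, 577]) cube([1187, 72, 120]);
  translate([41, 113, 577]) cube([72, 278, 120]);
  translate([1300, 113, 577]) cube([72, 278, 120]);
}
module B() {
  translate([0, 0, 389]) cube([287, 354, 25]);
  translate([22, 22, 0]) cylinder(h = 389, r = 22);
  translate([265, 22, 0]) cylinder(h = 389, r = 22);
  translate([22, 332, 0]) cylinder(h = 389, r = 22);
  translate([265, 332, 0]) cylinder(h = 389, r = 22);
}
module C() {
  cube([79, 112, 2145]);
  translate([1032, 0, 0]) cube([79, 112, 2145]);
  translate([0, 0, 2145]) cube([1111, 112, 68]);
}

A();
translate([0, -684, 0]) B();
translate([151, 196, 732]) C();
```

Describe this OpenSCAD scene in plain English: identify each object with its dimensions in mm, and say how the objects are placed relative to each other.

A is a rectangular dining table. The top is 1413×504×35 mm with its upper surface at z = 732 mm. It stands on four 72×72 mm square legs, each inset 41 mm from the nearest pair of top edges, running from the floor to the underside of the top. Four apron rails, 72 mm thick and 120 mm tall, run between adjacent legs with their top edges flush with the underside of the top and their outer faces flush with the legs' outer faces.

B is a four-legged stool. The seat is a 287×354×25 mm slab whose top surface is at z = 414 mm; four round legs, each 44 mm in diameter, run from the floor (z = 0) to the underside of the seat, each leg's axis is inset half a diameter from the nearest pair of seat edges (so the leg's bounding box is flush with the corner).

C is a rectangular door frame: two vertical jambs of 79×112 mm section, 2145 mm tall, with a clear opening 953 mm wide between their inner faces. A header 68 mm tall and 112 mm deep lies on top of the jambs and spans the full outside width.

The stool is on the floor beside the table on its −y side. The door frame is on top of the table, centred.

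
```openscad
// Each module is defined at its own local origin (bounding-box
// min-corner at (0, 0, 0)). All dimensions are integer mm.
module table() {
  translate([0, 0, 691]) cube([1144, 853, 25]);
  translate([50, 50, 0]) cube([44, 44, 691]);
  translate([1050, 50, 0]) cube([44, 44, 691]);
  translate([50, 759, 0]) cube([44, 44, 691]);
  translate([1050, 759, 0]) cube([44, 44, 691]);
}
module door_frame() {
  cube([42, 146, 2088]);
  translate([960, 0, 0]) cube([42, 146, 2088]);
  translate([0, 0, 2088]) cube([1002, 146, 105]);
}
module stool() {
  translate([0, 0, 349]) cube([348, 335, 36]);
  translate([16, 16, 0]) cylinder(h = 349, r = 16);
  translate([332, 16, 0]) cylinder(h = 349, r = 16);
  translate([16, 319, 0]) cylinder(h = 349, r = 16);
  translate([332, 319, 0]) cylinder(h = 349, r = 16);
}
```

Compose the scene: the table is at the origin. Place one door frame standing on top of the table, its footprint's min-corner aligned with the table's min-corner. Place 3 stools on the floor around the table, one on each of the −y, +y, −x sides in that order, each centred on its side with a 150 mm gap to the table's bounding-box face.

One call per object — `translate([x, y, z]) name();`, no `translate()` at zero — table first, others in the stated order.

table();
translate([0, 0, 716]) door_frame();
translate([398, -485, 0]) stool();
translate([398, 1003, 0]) stool();
translate([-498, 259, 0]) stool();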